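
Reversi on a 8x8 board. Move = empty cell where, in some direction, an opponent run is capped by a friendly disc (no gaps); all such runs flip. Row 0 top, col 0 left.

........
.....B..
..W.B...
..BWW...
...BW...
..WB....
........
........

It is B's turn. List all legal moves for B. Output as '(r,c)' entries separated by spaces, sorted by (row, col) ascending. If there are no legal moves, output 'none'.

(1,1): no bracket -> illegal
(1,2): flips 1 -> legal
(1,3): no bracket -> illegal
(2,1): no bracket -> illegal
(2,3): flips 1 -> legal
(2,5): flips 1 -> legal
(3,1): no bracket -> illegal
(3,5): flips 3 -> legal
(4,1): no bracket -> illegal
(4,2): flips 1 -> legal
(4,5): flips 1 -> legal
(5,1): flips 1 -> legal
(5,4): flips 2 -> legal
(5,5): no bracket -> illegal
(6,1): flips 1 -> legal
(6,2): no bracket -> illegal
(6,3): no bracket -> illegal

Answer: (1,2) (2,3) (2,5) (3,5) (4,2) (4,5) (5,1) (5,4) (6,1)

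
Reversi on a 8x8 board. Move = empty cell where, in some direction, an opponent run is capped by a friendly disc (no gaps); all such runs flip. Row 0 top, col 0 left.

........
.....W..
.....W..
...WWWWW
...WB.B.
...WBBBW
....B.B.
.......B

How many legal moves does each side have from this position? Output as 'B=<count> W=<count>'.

Answer: B=7 W=6

Derivation:
-- B to move --
(0,4): no bracket -> illegal
(0,5): no bracket -> illegal
(0,6): no bracket -> illegal
(1,4): no bracket -> illegal
(1,6): no bracket -> illegal
(2,2): flips 1 -> legal
(2,3): no bracket -> illegal
(2,4): flips 2 -> legal
(2,6): flips 2 -> legal
(2,7): no bracket -> illegal
(3,2): flips 1 -> legal
(4,2): flips 2 -> legal
(4,5): no bracket -> illegal
(4,7): no bracket -> illegal
(5,2): flips 1 -> legal
(6,2): flips 1 -> legal
(6,3): no bracket -> illegal
(6,7): no bracket -> illegal
B mobility = 7
-- W to move --
(4,5): flips 1 -> legal
(4,7): no bracket -> illegal
(6,3): no bracket -> illegal
(6,5): flips 1 -> legal
(6,7): no bracket -> illegal
(7,3): flips 3 -> legal
(7,4): flips 3 -> legal
(7,5): flips 2 -> legal
(7,6): flips 3 -> legal
W mobility = 6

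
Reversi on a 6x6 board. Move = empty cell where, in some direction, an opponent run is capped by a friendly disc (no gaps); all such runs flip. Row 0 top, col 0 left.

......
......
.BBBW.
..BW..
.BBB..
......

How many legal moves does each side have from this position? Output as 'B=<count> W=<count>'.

-- B to move --
(1,3): no bracket -> illegal
(1,4): no bracket -> illegal
(1,5): flips 2 -> legal
(2,5): flips 1 -> legal
(3,4): flips 1 -> legal
(3,5): no bracket -> illegal
(4,4): flips 1 -> legal
B mobility = 4
-- W to move --
(1,0): no bracket -> illegal
(1,1): flips 1 -> legal
(1,2): no bracket -> illegal
(1,3): flips 1 -> legal
(1,4): no bracket -> illegal
(2,0): flips 3 -> legal
(3,0): no bracket -> illegal
(3,1): flips 1 -> legal
(3,4): no bracket -> illegal
(4,0): no bracket -> illegal
(4,4): no bracket -> illegal
(5,0): no bracket -> illegal
(5,1): flips 1 -> legal
(5,2): no bracket -> illegal
(5,3): flips 1 -> legal
(5,4): no bracket -> illegal
W mobility = 6

Answer: B=4 W=6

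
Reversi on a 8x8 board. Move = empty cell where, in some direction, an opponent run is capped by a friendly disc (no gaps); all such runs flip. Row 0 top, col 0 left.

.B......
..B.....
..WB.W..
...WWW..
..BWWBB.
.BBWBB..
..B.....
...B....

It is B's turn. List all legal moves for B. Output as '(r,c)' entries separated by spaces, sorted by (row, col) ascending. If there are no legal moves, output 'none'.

(1,1): flips 3 -> legal
(1,3): no bracket -> illegal
(1,4): no bracket -> illegal
(1,5): flips 2 -> legal
(1,6): flips 3 -> legal
(2,1): flips 1 -> legal
(2,4): flips 4 -> legal
(2,6): flips 3 -> legal
(3,1): no bracket -> illegal
(3,2): flips 2 -> legal
(3,6): no bracket -> illegal
(6,3): flips 3 -> legal
(6,4): flips 1 -> legal

Answer: (1,1) (1,5) (1,6) (2,1) (2,4) (2,6) (3,2) (6,3) (6,4)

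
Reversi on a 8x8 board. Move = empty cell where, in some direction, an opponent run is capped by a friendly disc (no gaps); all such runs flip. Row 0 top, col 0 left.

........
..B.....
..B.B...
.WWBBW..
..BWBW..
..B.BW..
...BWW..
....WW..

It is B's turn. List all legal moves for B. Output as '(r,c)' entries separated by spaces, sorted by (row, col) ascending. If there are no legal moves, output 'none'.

Answer: (2,0) (2,1) (2,6) (3,0) (3,6) (4,0) (4,6) (5,3) (5,6) (6,6) (7,6)

Derivation:
(2,0): flips 1 -> legal
(2,1): flips 2 -> legal
(2,3): no bracket -> illegal
(2,5): no bracket -> illegal
(2,6): flips 1 -> legal
(3,0): flips 2 -> legal
(3,6): flips 2 -> legal
(4,0): flips 1 -> legal
(4,1): no bracket -> illegal
(4,6): flips 2 -> legal
(5,3): flips 1 -> legal
(5,6): flips 2 -> legal
(6,6): flips 3 -> legal
(7,3): no bracket -> illegal
(7,6): flips 1 -> legal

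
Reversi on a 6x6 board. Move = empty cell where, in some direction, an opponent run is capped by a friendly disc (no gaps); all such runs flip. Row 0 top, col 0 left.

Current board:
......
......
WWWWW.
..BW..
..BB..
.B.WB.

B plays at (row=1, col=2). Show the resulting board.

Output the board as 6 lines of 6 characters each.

Answer: ......
..B...
WWBWW.
..BW..
..BB..
.B.WB.

Derivation:
Place B at (1,2); scan 8 dirs for brackets.
Dir NW: first cell '.' (not opp) -> no flip
Dir N: first cell '.' (not opp) -> no flip
Dir NE: first cell '.' (not opp) -> no flip
Dir W: first cell '.' (not opp) -> no flip
Dir E: first cell '.' (not opp) -> no flip
Dir SW: opp run (2,1), next='.' -> no flip
Dir S: opp run (2,2) capped by B -> flip
Dir SE: opp run (2,3), next='.' -> no flip
All flips: (2,2)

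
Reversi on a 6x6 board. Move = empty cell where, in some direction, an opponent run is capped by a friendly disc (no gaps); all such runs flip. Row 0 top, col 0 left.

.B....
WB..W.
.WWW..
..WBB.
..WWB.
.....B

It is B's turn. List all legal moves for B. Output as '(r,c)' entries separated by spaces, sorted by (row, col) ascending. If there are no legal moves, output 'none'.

Answer: (1,2) (1,3) (3,1) (4,1) (5,1) (5,2) (5,3)

Derivation:
(0,0): no bracket -> illegal
(0,3): no bracket -> illegal
(0,4): no bracket -> illegal
(0,5): no bracket -> illegal
(1,2): flips 1 -> legal
(1,3): flips 1 -> legal
(1,5): no bracket -> illegal
(2,0): no bracket -> illegal
(2,4): no bracket -> illegal
(2,5): no bracket -> illegal
(3,0): no bracket -> illegal
(3,1): flips 2 -> legal
(4,1): flips 2 -> legal
(5,1): flips 1 -> legal
(5,2): flips 1 -> legal
(5,3): flips 1 -> legal
(5,4): no bracket -> illegal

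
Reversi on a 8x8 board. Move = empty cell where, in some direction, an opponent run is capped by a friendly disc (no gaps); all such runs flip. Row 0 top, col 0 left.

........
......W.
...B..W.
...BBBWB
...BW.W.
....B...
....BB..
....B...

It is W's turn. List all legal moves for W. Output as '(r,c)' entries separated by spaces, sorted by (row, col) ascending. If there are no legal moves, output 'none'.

Answer: (2,2) (2,4) (3,2) (4,2)

Derivation:
(1,2): no bracket -> illegal
(1,3): no bracket -> illegal
(1,4): no bracket -> illegal
(2,2): flips 1 -> legal
(2,4): flips 2 -> legal
(2,5): no bracket -> illegal
(2,7): no bracket -> illegal
(3,2): flips 3 -> legal
(4,2): flips 1 -> legal
(4,5): no bracket -> illegal
(4,7): no bracket -> illegal
(5,2): no bracket -> illegal
(5,3): no bracket -> illegal
(5,5): no bracket -> illegal
(5,6): no bracket -> illegal
(6,3): no bracket -> illegal
(6,6): no bracket -> illegal
(7,3): no bracket -> illegal
(7,5): no bracket -> illegal
(7,6): no bracket -> illegal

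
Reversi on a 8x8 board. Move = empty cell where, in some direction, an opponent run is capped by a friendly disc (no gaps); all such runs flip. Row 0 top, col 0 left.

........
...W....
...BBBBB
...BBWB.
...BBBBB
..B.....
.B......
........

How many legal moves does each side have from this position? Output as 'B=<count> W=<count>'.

-- B to move --
(0,2): flips 1 -> legal
(0,3): flips 1 -> legal
(0,4): no bracket -> illegal
(1,2): no bracket -> illegal
(1,4): no bracket -> illegal
(2,2): no bracket -> illegal
B mobility = 2
-- W to move --
(1,2): no bracket -> illegal
(1,4): no bracket -> illegal
(1,5): flips 1 -> legal
(1,6): no bracket -> illegal
(1,7): flips 1 -> legal
(2,2): no bracket -> illegal
(3,2): flips 2 -> legal
(3,7): flips 1 -> legal
(4,1): no bracket -> illegal
(4,2): no bracket -> illegal
(5,0): no bracket -> illegal
(5,1): no bracket -> illegal
(5,3): flips 4 -> legal
(5,4): no bracket -> illegal
(5,5): flips 1 -> legal
(5,6): no bracket -> illegal
(5,7): flips 1 -> legal
(6,0): no bracket -> illegal
(6,2): no bracket -> illegal
(6,3): no bracket -> illegal
(7,0): no bracket -> illegal
(7,1): no bracket -> illegal
(7,2): no bracket -> illegal
W mobility = 7

Answer: B=2 W=7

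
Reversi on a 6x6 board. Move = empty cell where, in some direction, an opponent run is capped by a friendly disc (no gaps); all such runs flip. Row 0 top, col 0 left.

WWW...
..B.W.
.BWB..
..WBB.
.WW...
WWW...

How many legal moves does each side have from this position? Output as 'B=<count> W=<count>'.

-- B to move --
(0,3): no bracket -> illegal
(0,4): no bracket -> illegal
(0,5): flips 1 -> legal
(1,0): no bracket -> illegal
(1,1): flips 1 -> legal
(1,3): no bracket -> illegal
(1,5): no bracket -> illegal
(2,4): no bracket -> illegal
(2,5): no bracket -> illegal
(3,0): no bracket -> illegal
(3,1): flips 1 -> legal
(4,0): no bracket -> illegal
(4,3): flips 1 -> legal
(5,3): no bracket -> illegal
B mobility = 4
-- W to move --
(0,3): no bracket -> illegal
(1,0): flips 1 -> legal
(1,1): no bracket -> illegal
(1,3): no bracket -> illegal
(2,0): flips 1 -> legal
(2,4): flips 2 -> legal
(2,5): no bracket -> illegal
(3,0): no bracket -> illegal
(3,1): no bracket -> illegal
(3,5): flips 2 -> legal
(4,3): no bracket -> illegal
(4,4): flips 1 -> legal
(4,5): flips 3 -> legal
W mobility = 6

Answer: B=4 W=6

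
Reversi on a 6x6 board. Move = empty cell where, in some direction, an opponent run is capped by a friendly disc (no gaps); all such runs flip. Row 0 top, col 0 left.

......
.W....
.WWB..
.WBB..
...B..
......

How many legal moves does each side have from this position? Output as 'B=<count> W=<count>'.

-- B to move --
(0,0): flips 2 -> legal
(0,1): no bracket -> illegal
(0,2): no bracket -> illegal
(1,0): flips 1 -> legal
(1,2): flips 1 -> legal
(1,3): no bracket -> illegal
(2,0): flips 2 -> legal
(3,0): flips 1 -> legal
(4,0): no bracket -> illegal
(4,1): no bracket -> illegal
(4,2): no bracket -> illegal
B mobility = 5
-- W to move --
(1,2): no bracket -> illegal
(1,3): no bracket -> illegal
(1,4): no bracket -> illegal
(2,4): flips 1 -> legal
(3,4): flips 2 -> legal
(4,1): no bracket -> illegal
(4,2): flips 1 -> legal
(4,4): flips 1 -> legal
(5,2): no bracket -> illegal
(5,3): no bracket -> illegal
(5,4): flips 2 -> legal
W mobility = 5

Answer: B=5 W=5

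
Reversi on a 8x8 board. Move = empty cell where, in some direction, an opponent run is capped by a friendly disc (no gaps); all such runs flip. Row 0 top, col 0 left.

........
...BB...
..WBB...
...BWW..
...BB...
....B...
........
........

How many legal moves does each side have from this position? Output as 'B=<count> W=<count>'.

-- B to move --
(1,1): flips 1 -> legal
(1,2): no bracket -> illegal
(2,1): flips 1 -> legal
(2,5): flips 1 -> legal
(2,6): flips 1 -> legal
(3,1): flips 1 -> legal
(3,2): no bracket -> illegal
(3,6): flips 2 -> legal
(4,5): flips 1 -> legal
(4,6): flips 1 -> legal
B mobility = 8
-- W to move --
(0,2): flips 2 -> legal
(0,3): no bracket -> illegal
(0,4): flips 3 -> legal
(0,5): no bracket -> illegal
(1,2): flips 1 -> legal
(1,5): no bracket -> illegal
(2,5): flips 2 -> legal
(3,2): flips 1 -> legal
(4,2): no bracket -> illegal
(4,5): no bracket -> illegal
(5,2): flips 1 -> legal
(5,3): flips 1 -> legal
(5,5): flips 2 -> legal
(6,3): no bracket -> illegal
(6,4): flips 2 -> legal
(6,5): no bracket -> illegal
W mobility = 9

Answer: B=8 W=9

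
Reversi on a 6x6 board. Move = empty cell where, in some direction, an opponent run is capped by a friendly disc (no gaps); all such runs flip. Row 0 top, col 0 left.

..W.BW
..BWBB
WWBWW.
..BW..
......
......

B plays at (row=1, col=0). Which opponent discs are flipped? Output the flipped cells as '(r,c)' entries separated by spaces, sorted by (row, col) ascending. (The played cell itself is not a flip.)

Answer: (2,1)

Derivation:
Dir NW: edge -> no flip
Dir N: first cell '.' (not opp) -> no flip
Dir NE: first cell '.' (not opp) -> no flip
Dir W: edge -> no flip
Dir E: first cell '.' (not opp) -> no flip
Dir SW: edge -> no flip
Dir S: opp run (2,0), next='.' -> no flip
Dir SE: opp run (2,1) capped by B -> flip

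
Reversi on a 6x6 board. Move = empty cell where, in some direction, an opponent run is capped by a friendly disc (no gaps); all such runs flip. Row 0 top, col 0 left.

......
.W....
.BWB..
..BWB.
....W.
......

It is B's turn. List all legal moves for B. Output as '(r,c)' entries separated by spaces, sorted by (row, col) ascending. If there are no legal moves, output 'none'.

Answer: (0,1) (1,2) (4,3) (5,4)

Derivation:
(0,0): no bracket -> illegal
(0,1): flips 1 -> legal
(0,2): no bracket -> illegal
(1,0): no bracket -> illegal
(1,2): flips 1 -> legal
(1,3): no bracket -> illegal
(2,0): no bracket -> illegal
(2,4): no bracket -> illegal
(3,1): no bracket -> illegal
(3,5): no bracket -> illegal
(4,2): no bracket -> illegal
(4,3): flips 1 -> legal
(4,5): no bracket -> illegal
(5,3): no bracket -> illegal
(5,4): flips 1 -> legal
(5,5): no bracket -> illegal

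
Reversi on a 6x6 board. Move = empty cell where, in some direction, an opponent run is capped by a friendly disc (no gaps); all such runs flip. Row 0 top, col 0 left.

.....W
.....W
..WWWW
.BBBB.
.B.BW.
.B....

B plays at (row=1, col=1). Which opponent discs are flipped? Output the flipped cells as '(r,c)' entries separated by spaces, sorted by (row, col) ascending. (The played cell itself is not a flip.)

Dir NW: first cell '.' (not opp) -> no flip
Dir N: first cell '.' (not opp) -> no flip
Dir NE: first cell '.' (not opp) -> no flip
Dir W: first cell '.' (not opp) -> no flip
Dir E: first cell '.' (not opp) -> no flip
Dir SW: first cell '.' (not opp) -> no flip
Dir S: first cell '.' (not opp) -> no flip
Dir SE: opp run (2,2) capped by B -> flip

Answer: (2,2)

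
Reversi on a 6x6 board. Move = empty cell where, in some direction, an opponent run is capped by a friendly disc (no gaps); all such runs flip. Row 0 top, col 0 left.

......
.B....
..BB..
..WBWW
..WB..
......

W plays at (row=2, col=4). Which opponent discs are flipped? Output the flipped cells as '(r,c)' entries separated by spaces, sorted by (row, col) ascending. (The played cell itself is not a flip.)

Answer: (3,3)

Derivation:
Dir NW: first cell '.' (not opp) -> no flip
Dir N: first cell '.' (not opp) -> no flip
Dir NE: first cell '.' (not opp) -> no flip
Dir W: opp run (2,3) (2,2), next='.' -> no flip
Dir E: first cell '.' (not opp) -> no flip
Dir SW: opp run (3,3) capped by W -> flip
Dir S: first cell 'W' (not opp) -> no flip
Dir SE: first cell 'W' (not opp) -> no flip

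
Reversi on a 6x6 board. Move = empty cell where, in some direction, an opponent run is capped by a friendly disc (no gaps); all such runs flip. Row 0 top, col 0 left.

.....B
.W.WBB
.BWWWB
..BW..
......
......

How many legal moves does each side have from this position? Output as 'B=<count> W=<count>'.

-- B to move --
(0,0): no bracket -> illegal
(0,1): flips 1 -> legal
(0,2): no bracket -> illegal
(0,3): no bracket -> illegal
(0,4): no bracket -> illegal
(1,0): no bracket -> illegal
(1,2): flips 2 -> legal
(2,0): no bracket -> illegal
(3,1): no bracket -> illegal
(3,4): flips 2 -> legal
(3,5): no bracket -> illegal
(4,2): flips 2 -> legal
(4,3): no bracket -> illegal
(4,4): no bracket -> illegal
B mobility = 4
-- W to move --
(0,3): no bracket -> illegal
(0,4): flips 1 -> legal
(1,0): no bracket -> illegal
(1,2): no bracket -> illegal
(2,0): flips 1 -> legal
(3,0): no bracket -> illegal
(3,1): flips 2 -> legal
(3,4): no bracket -> illegal
(3,5): no bracket -> illegal
(4,1): flips 1 -> legal
(4,2): flips 1 -> legal
(4,3): no bracket -> illegal
W mobility = 5

Answer: B=4 W=5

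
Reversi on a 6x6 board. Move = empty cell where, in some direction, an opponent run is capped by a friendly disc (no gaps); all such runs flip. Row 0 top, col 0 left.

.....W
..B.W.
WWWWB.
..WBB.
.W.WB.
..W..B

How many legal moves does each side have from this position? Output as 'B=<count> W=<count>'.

Answer: B=7 W=7

Derivation:
-- B to move --
(0,3): no bracket -> illegal
(0,4): flips 1 -> legal
(1,0): no bracket -> illegal
(1,1): flips 1 -> legal
(1,3): flips 1 -> legal
(1,5): no bracket -> illegal
(2,5): no bracket -> illegal
(3,0): flips 1 -> legal
(3,1): flips 1 -> legal
(4,0): no bracket -> illegal
(4,2): flips 3 -> legal
(5,0): no bracket -> illegal
(5,1): no bracket -> illegal
(5,3): flips 1 -> legal
(5,4): no bracket -> illegal
B mobility = 7
-- W to move --
(0,1): flips 1 -> legal
(0,2): flips 1 -> legal
(0,3): flips 1 -> legal
(1,1): no bracket -> illegal
(1,3): no bracket -> illegal
(1,5): no bracket -> illegal
(2,5): flips 2 -> legal
(3,5): flips 2 -> legal
(4,2): no bracket -> illegal
(4,5): flips 2 -> legal
(5,3): no bracket -> illegal
(5,4): flips 3 -> legal
W mobility = 7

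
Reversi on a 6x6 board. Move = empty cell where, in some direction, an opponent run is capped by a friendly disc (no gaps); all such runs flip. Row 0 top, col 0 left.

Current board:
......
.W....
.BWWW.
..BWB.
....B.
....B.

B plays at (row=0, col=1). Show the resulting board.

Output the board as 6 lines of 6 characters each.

Place B at (0,1); scan 8 dirs for brackets.
Dir NW: edge -> no flip
Dir N: edge -> no flip
Dir NE: edge -> no flip
Dir W: first cell '.' (not opp) -> no flip
Dir E: first cell '.' (not opp) -> no flip
Dir SW: first cell '.' (not opp) -> no flip
Dir S: opp run (1,1) capped by B -> flip
Dir SE: first cell '.' (not opp) -> no flip
All flips: (1,1)

Answer: .B....
.B....
.BWWW.
..BWB.
....B.
....B.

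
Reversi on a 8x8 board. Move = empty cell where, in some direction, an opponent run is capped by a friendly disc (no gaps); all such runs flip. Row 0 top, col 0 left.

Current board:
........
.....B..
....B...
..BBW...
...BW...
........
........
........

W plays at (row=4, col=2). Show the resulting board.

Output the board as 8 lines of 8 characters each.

Place W at (4,2); scan 8 dirs for brackets.
Dir NW: first cell '.' (not opp) -> no flip
Dir N: opp run (3,2), next='.' -> no flip
Dir NE: opp run (3,3) (2,4) (1,5), next='.' -> no flip
Dir W: first cell '.' (not opp) -> no flip
Dir E: opp run (4,3) capped by W -> flip
Dir SW: first cell '.' (not opp) -> no flip
Dir S: first cell '.' (not opp) -> no flip
Dir SE: first cell '.' (not opp) -> no flip
All flips: (4,3)

Answer: ........
.....B..
....B...
..BBW...
..WWW...
........
........
........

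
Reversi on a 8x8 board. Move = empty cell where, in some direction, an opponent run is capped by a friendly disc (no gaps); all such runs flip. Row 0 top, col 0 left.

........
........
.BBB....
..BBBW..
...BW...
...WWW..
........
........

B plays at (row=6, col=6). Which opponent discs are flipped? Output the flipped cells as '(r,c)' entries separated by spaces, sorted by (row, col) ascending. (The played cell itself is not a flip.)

Answer: (4,4) (5,5)

Derivation:
Dir NW: opp run (5,5) (4,4) capped by B -> flip
Dir N: first cell '.' (not opp) -> no flip
Dir NE: first cell '.' (not opp) -> no flip
Dir W: first cell '.' (not opp) -> no flip
Dir E: first cell '.' (not opp) -> no flip
Dir SW: first cell '.' (not opp) -> no flip
Dir S: first cell '.' (not opp) -> no flip
Dir SE: first cell '.' (not opp) -> no flip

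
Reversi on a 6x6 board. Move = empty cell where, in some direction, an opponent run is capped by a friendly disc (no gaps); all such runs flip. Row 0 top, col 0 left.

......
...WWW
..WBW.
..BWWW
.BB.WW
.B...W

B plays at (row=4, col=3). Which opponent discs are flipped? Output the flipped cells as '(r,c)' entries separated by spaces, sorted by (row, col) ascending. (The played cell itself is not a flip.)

Answer: (3,3)

Derivation:
Dir NW: first cell 'B' (not opp) -> no flip
Dir N: opp run (3,3) capped by B -> flip
Dir NE: opp run (3,4), next='.' -> no flip
Dir W: first cell 'B' (not opp) -> no flip
Dir E: opp run (4,4) (4,5), next=edge -> no flip
Dir SW: first cell '.' (not opp) -> no flip
Dir S: first cell '.' (not opp) -> no flip
Dir SE: first cell '.' (not opp) -> no flip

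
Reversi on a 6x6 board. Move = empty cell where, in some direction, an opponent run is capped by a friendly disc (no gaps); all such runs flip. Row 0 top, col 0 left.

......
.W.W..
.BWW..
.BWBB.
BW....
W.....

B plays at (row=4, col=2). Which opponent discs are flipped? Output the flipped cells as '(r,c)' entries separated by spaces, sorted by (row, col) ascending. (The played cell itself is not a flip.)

Dir NW: first cell 'B' (not opp) -> no flip
Dir N: opp run (3,2) (2,2), next='.' -> no flip
Dir NE: first cell 'B' (not opp) -> no flip
Dir W: opp run (4,1) capped by B -> flip
Dir E: first cell '.' (not opp) -> no flip
Dir SW: first cell '.' (not opp) -> no flip
Dir S: first cell '.' (not opp) -> no flip
Dir SE: first cell '.' (not opp) -> no flip

Answer: (4,1)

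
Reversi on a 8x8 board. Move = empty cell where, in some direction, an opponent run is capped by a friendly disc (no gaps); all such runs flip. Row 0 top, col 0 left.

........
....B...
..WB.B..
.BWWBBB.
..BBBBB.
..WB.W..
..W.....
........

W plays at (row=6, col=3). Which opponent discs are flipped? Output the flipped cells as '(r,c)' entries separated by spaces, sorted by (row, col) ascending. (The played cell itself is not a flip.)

Answer: (4,3) (5,3)

Derivation:
Dir NW: first cell 'W' (not opp) -> no flip
Dir N: opp run (5,3) (4,3) capped by W -> flip
Dir NE: first cell '.' (not opp) -> no flip
Dir W: first cell 'W' (not opp) -> no flip
Dir E: first cell '.' (not opp) -> no flip
Dir SW: first cell '.' (not opp) -> no flip
Dir S: first cell '.' (not opp) -> no flip
Dir SE: first cell '.' (not opp) -> no flip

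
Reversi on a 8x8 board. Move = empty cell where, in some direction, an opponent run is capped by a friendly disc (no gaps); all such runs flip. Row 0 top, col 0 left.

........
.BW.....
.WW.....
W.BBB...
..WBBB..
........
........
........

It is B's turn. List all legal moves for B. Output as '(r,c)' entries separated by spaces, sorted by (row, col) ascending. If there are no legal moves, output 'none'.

(0,1): no bracket -> illegal
(0,2): flips 2 -> legal
(0,3): no bracket -> illegal
(1,0): flips 1 -> legal
(1,3): flips 1 -> legal
(2,0): no bracket -> illegal
(2,3): no bracket -> illegal
(3,1): flips 1 -> legal
(4,0): no bracket -> illegal
(4,1): flips 1 -> legal
(5,1): flips 1 -> legal
(5,2): flips 1 -> legal
(5,3): no bracket -> illegal

Answer: (0,2) (1,0) (1,3) (3,1) (4,1) (5,1) (5,2)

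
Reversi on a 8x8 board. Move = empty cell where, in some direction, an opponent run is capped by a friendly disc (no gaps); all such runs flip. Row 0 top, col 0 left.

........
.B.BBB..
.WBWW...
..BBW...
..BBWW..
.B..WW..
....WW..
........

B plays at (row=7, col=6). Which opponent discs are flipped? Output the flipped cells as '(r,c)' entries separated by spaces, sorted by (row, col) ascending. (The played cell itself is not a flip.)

Dir NW: opp run (6,5) (5,4) capped by B -> flip
Dir N: first cell '.' (not opp) -> no flip
Dir NE: first cell '.' (not opp) -> no flip
Dir W: first cell '.' (not opp) -> no flip
Dir E: first cell '.' (not opp) -> no flip
Dir SW: edge -> no flip
Dir S: edge -> no flip
Dir SE: edge -> no flip

Answer: (5,4) (6,5)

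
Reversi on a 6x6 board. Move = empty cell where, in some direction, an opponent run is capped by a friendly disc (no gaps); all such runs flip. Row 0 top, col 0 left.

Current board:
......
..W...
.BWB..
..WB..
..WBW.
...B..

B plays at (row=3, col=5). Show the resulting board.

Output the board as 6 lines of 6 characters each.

Answer: ......
..W...
.BWB..
..WB.B
..WBB.
...B..

Derivation:
Place B at (3,5); scan 8 dirs for brackets.
Dir NW: first cell '.' (not opp) -> no flip
Dir N: first cell '.' (not opp) -> no flip
Dir NE: edge -> no flip
Dir W: first cell '.' (not opp) -> no flip
Dir E: edge -> no flip
Dir SW: opp run (4,4) capped by B -> flip
Dir S: first cell '.' (not opp) -> no flip
Dir SE: edge -> no flip
All flips: (4,4)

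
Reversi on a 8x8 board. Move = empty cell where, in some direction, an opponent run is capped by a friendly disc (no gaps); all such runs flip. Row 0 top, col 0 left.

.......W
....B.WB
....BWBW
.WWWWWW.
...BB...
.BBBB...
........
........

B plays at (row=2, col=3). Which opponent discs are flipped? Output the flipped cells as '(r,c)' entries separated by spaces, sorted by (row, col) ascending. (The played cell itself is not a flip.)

Dir NW: first cell '.' (not opp) -> no flip
Dir N: first cell '.' (not opp) -> no flip
Dir NE: first cell 'B' (not opp) -> no flip
Dir W: first cell '.' (not opp) -> no flip
Dir E: first cell 'B' (not opp) -> no flip
Dir SW: opp run (3,2), next='.' -> no flip
Dir S: opp run (3,3) capped by B -> flip
Dir SE: opp run (3,4), next='.' -> no flip

Answer: (3,3)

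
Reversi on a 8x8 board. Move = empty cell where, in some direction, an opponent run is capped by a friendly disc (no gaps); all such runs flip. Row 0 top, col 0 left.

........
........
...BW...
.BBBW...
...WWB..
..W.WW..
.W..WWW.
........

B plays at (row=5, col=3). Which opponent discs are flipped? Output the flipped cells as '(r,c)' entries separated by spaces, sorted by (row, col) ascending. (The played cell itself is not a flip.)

Dir NW: first cell '.' (not opp) -> no flip
Dir N: opp run (4,3) capped by B -> flip
Dir NE: opp run (4,4), next='.' -> no flip
Dir W: opp run (5,2), next='.' -> no flip
Dir E: opp run (5,4) (5,5), next='.' -> no flip
Dir SW: first cell '.' (not opp) -> no flip
Dir S: first cell '.' (not opp) -> no flip
Dir SE: opp run (6,4), next='.' -> no flip

Answer: (4,3)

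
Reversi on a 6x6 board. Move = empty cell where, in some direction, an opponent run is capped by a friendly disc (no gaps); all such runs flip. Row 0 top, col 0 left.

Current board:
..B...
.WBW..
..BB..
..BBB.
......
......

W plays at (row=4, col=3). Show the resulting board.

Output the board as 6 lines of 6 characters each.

Answer: ..B...
.WBW..
..BW..
..BWB.
...W..
......

Derivation:
Place W at (4,3); scan 8 dirs for brackets.
Dir NW: opp run (3,2), next='.' -> no flip
Dir N: opp run (3,3) (2,3) capped by W -> flip
Dir NE: opp run (3,4), next='.' -> no flip
Dir W: first cell '.' (not opp) -> no flip
Dir E: first cell '.' (not opp) -> no flip
Dir SW: first cell '.' (not opp) -> no flip
Dir S: first cell '.' (not opp) -> no flip
Dir SE: first cell '.' (not opp) -> no flip
All flips: (2,3) (3,3)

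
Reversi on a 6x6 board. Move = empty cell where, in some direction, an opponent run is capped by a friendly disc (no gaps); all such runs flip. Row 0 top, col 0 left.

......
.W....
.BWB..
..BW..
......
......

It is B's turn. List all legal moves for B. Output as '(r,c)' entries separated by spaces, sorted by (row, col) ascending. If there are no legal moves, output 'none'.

(0,0): no bracket -> illegal
(0,1): flips 1 -> legal
(0,2): no bracket -> illegal
(1,0): no bracket -> illegal
(1,2): flips 1 -> legal
(1,3): no bracket -> illegal
(2,0): no bracket -> illegal
(2,4): no bracket -> illegal
(3,1): no bracket -> illegal
(3,4): flips 1 -> legal
(4,2): no bracket -> illegal
(4,3): flips 1 -> legal
(4,4): no bracket -> illegal

Answer: (0,1) (1,2) (3,4) (4,3)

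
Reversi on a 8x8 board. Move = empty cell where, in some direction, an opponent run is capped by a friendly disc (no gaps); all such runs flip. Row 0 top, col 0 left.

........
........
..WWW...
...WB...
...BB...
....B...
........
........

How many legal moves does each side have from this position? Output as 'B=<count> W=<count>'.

-- B to move --
(1,1): flips 2 -> legal
(1,2): flips 1 -> legal
(1,3): flips 2 -> legal
(1,4): flips 1 -> legal
(1,5): no bracket -> illegal
(2,1): no bracket -> illegal
(2,5): no bracket -> illegal
(3,1): no bracket -> illegal
(3,2): flips 1 -> legal
(3,5): no bracket -> illegal
(4,2): no bracket -> illegal
B mobility = 5
-- W to move --
(2,5): no bracket -> illegal
(3,2): no bracket -> illegal
(3,5): flips 1 -> legal
(4,2): no bracket -> illegal
(4,5): flips 1 -> legal
(5,2): no bracket -> illegal
(5,3): flips 1 -> legal
(5,5): flips 1 -> legal
(6,3): no bracket -> illegal
(6,4): flips 3 -> legal
(6,5): no bracket -> illegal
W mobility = 5

Answer: B=5 W=5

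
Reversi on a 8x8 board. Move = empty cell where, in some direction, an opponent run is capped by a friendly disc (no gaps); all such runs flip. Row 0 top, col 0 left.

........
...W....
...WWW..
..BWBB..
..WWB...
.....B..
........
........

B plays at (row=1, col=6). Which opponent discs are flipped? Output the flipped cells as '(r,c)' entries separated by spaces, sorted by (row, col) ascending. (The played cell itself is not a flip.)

Dir NW: first cell '.' (not opp) -> no flip
Dir N: first cell '.' (not opp) -> no flip
Dir NE: first cell '.' (not opp) -> no flip
Dir W: first cell '.' (not opp) -> no flip
Dir E: first cell '.' (not opp) -> no flip
Dir SW: opp run (2,5) capped by B -> flip
Dir S: first cell '.' (not opp) -> no flip
Dir SE: first cell '.' (not opp) -> no flip

Answer: (2,5)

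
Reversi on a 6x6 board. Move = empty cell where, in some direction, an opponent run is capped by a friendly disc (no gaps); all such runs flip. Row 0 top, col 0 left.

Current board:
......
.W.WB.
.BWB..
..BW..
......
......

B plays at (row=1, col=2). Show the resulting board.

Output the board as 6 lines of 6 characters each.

Place B at (1,2); scan 8 dirs for brackets.
Dir NW: first cell '.' (not opp) -> no flip
Dir N: first cell '.' (not opp) -> no flip
Dir NE: first cell '.' (not opp) -> no flip
Dir W: opp run (1,1), next='.' -> no flip
Dir E: opp run (1,3) capped by B -> flip
Dir SW: first cell 'B' (not opp) -> no flip
Dir S: opp run (2,2) capped by B -> flip
Dir SE: first cell 'B' (not opp) -> no flip
All flips: (1,3) (2,2)

Answer: ......
.WBBB.
.BBB..
..BW..
......
......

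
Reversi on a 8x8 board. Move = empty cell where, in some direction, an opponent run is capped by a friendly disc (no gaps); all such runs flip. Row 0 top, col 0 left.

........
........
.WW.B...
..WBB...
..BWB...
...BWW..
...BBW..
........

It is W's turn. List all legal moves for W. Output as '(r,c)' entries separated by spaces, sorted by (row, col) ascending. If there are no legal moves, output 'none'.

Answer: (1,4) (2,3) (2,5) (3,5) (4,1) (4,5) (5,2) (6,2) (7,2) (7,3) (7,4)

Derivation:
(1,3): no bracket -> illegal
(1,4): flips 3 -> legal
(1,5): no bracket -> illegal
(2,3): flips 1 -> legal
(2,5): flips 1 -> legal
(3,1): no bracket -> illegal
(3,5): flips 2 -> legal
(4,1): flips 1 -> legal
(4,5): flips 1 -> legal
(5,1): no bracket -> illegal
(5,2): flips 2 -> legal
(6,2): flips 2 -> legal
(7,2): flips 1 -> legal
(7,3): flips 3 -> legal
(7,4): flips 1 -> legal
(7,5): no bracket -> illegal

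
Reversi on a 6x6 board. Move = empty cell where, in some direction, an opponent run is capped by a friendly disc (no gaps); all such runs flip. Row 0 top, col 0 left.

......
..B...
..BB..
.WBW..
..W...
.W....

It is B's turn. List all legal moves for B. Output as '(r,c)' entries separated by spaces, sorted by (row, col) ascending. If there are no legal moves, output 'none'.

(2,0): no bracket -> illegal
(2,1): no bracket -> illegal
(2,4): no bracket -> illegal
(3,0): flips 1 -> legal
(3,4): flips 1 -> legal
(4,0): flips 1 -> legal
(4,1): no bracket -> illegal
(4,3): flips 1 -> legal
(4,4): flips 1 -> legal
(5,0): no bracket -> illegal
(5,2): flips 1 -> legal
(5,3): no bracket -> illegal

Answer: (3,0) (3,4) (4,0) (4,3) (4,4) (5,2)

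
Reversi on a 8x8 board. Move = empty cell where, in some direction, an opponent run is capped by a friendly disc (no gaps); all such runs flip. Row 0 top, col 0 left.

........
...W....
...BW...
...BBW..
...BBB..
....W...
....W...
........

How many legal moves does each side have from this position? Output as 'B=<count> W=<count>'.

Answer: B=9 W=6

Derivation:
-- B to move --
(0,2): no bracket -> illegal
(0,3): flips 1 -> legal
(0,4): no bracket -> illegal
(1,2): no bracket -> illegal
(1,4): flips 1 -> legal
(1,5): flips 1 -> legal
(2,2): no bracket -> illegal
(2,5): flips 2 -> legal
(2,6): flips 1 -> legal
(3,6): flips 1 -> legal
(4,6): no bracket -> illegal
(5,3): no bracket -> illegal
(5,5): no bracket -> illegal
(6,3): flips 1 -> legal
(6,5): flips 1 -> legal
(7,3): no bracket -> illegal
(7,4): flips 2 -> legal
(7,5): no bracket -> illegal
B mobility = 9
-- W to move --
(1,2): no bracket -> illegal
(1,4): no bracket -> illegal
(2,2): flips 1 -> legal
(2,5): no bracket -> illegal
(3,2): flips 3 -> legal
(3,6): flips 1 -> legal
(4,2): flips 1 -> legal
(4,6): no bracket -> illegal
(5,2): no bracket -> illegal
(5,3): flips 4 -> legal
(5,5): flips 1 -> legal
(5,6): no bracket -> illegal
W mobility = 6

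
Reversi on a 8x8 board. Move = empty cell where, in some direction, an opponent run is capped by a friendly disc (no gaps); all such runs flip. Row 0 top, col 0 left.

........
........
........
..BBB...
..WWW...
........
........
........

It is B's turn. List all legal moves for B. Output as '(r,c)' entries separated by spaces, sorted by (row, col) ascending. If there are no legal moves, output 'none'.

Answer: (5,1) (5,2) (5,3) (5,4) (5,5)

Derivation:
(3,1): no bracket -> illegal
(3,5): no bracket -> illegal
(4,1): no bracket -> illegal
(4,5): no bracket -> illegal
(5,1): flips 1 -> legal
(5,2): flips 2 -> legal
(5,3): flips 1 -> legal
(5,4): flips 2 -> legal
(5,5): flips 1 -> legal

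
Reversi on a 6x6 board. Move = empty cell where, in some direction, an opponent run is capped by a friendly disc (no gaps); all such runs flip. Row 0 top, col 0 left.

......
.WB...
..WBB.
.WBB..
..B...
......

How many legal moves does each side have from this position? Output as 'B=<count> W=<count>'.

-- B to move --
(0,0): flips 2 -> legal
(0,1): no bracket -> illegal
(0,2): no bracket -> illegal
(1,0): flips 1 -> legal
(1,3): no bracket -> illegal
(2,0): flips 1 -> legal
(2,1): flips 1 -> legal
(3,0): flips 1 -> legal
(4,0): no bracket -> illegal
(4,1): no bracket -> illegal
B mobility = 5
-- W to move --
(0,1): no bracket -> illegal
(0,2): flips 1 -> legal
(0,3): no bracket -> illegal
(1,3): flips 1 -> legal
(1,4): no bracket -> illegal
(1,5): no bracket -> illegal
(2,1): no bracket -> illegal
(2,5): flips 2 -> legal
(3,4): flips 2 -> legal
(3,5): no bracket -> illegal
(4,1): no bracket -> illegal
(4,3): no bracket -> illegal
(4,4): flips 1 -> legal
(5,1): no bracket -> illegal
(5,2): flips 2 -> legal
(5,3): flips 1 -> legal
W mobility = 7

Answer: B=5 W=7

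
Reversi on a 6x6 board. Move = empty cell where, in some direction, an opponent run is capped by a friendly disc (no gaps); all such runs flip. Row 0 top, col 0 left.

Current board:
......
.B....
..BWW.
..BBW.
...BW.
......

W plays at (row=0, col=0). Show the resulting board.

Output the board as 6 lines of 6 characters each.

Place W at (0,0); scan 8 dirs for brackets.
Dir NW: edge -> no flip
Dir N: edge -> no flip
Dir NE: edge -> no flip
Dir W: edge -> no flip
Dir E: first cell '.' (not opp) -> no flip
Dir SW: edge -> no flip
Dir S: first cell '.' (not opp) -> no flip
Dir SE: opp run (1,1) (2,2) (3,3) capped by W -> flip
All flips: (1,1) (2,2) (3,3)

Answer: W.....
.W....
..WWW.
..BWW.
...BW.
......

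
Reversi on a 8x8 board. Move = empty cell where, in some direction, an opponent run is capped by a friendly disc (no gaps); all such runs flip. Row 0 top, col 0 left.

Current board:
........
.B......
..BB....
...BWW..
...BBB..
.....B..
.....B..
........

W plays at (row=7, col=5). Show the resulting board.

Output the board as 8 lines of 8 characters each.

Place W at (7,5); scan 8 dirs for brackets.
Dir NW: first cell '.' (not opp) -> no flip
Dir N: opp run (6,5) (5,5) (4,5) capped by W -> flip
Dir NE: first cell '.' (not opp) -> no flip
Dir W: first cell '.' (not opp) -> no flip
Dir E: first cell '.' (not opp) -> no flip
Dir SW: edge -> no flip
Dir S: edge -> no flip
Dir SE: edge -> no flip
All flips: (4,5) (5,5) (6,5)

Answer: ........
.B......
..BB....
...BWW..
...BBW..
.....W..
.....W..
.....W..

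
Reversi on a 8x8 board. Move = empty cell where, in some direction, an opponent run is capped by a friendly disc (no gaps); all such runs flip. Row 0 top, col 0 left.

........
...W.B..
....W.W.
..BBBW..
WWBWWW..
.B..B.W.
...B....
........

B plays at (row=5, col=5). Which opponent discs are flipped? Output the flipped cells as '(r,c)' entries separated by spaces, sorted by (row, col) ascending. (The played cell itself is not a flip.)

Dir NW: opp run (4,4) capped by B -> flip
Dir N: opp run (4,5) (3,5), next='.' -> no flip
Dir NE: first cell '.' (not opp) -> no flip
Dir W: first cell 'B' (not opp) -> no flip
Dir E: opp run (5,6), next='.' -> no flip
Dir SW: first cell '.' (not opp) -> no flip
Dir S: first cell '.' (not opp) -> no flip
Dir SE: first cell '.' (not opp) -> no flip

Answer: (4,4)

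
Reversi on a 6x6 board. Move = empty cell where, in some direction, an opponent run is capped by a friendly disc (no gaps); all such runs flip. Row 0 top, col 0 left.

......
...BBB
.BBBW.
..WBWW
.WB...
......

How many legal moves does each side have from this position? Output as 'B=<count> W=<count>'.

-- B to move --
(2,5): flips 1 -> legal
(3,0): no bracket -> illegal
(3,1): flips 1 -> legal
(4,0): flips 1 -> legal
(4,3): flips 1 -> legal
(4,4): flips 2 -> legal
(4,5): flips 1 -> legal
(5,0): flips 2 -> legal
(5,1): no bracket -> illegal
(5,2): no bracket -> illegal
B mobility = 7
-- W to move --
(0,2): flips 1 -> legal
(0,3): no bracket -> illegal
(0,4): flips 1 -> legal
(0,5): flips 2 -> legal
(1,0): flips 1 -> legal
(1,1): no bracket -> illegal
(1,2): flips 2 -> legal
(2,0): flips 3 -> legal
(2,5): no bracket -> illegal
(3,0): no bracket -> illegal
(3,1): no bracket -> illegal
(4,3): flips 1 -> legal
(4,4): no bracket -> illegal
(5,1): flips 2 -> legal
(5,2): flips 1 -> legal
(5,3): no bracket -> illegal
W mobility = 9

Answer: B=7 W=9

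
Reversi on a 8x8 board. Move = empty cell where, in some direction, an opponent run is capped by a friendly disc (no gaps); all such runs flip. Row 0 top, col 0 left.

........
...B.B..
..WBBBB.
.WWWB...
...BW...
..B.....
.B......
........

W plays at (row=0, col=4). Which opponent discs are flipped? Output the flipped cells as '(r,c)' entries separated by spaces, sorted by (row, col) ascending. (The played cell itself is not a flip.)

Dir NW: edge -> no flip
Dir N: edge -> no flip
Dir NE: edge -> no flip
Dir W: first cell '.' (not opp) -> no flip
Dir E: first cell '.' (not opp) -> no flip
Dir SW: opp run (1,3) capped by W -> flip
Dir S: first cell '.' (not opp) -> no flip
Dir SE: opp run (1,5) (2,6), next='.' -> no flip

Answer: (1,3)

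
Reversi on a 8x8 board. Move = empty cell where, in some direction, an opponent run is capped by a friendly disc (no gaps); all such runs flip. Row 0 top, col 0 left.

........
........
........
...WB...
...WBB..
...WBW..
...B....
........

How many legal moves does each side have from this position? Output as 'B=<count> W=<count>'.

-- B to move --
(2,2): flips 1 -> legal
(2,3): flips 3 -> legal
(2,4): no bracket -> illegal
(3,2): flips 2 -> legal
(4,2): flips 1 -> legal
(4,6): no bracket -> illegal
(5,2): flips 2 -> legal
(5,6): flips 1 -> legal
(6,2): flips 1 -> legal
(6,4): no bracket -> illegal
(6,5): flips 1 -> legal
(6,6): flips 1 -> legal
B mobility = 9
-- W to move --
(2,3): no bracket -> illegal
(2,4): no bracket -> illegal
(2,5): flips 1 -> legal
(3,5): flips 3 -> legal
(3,6): no bracket -> illegal
(4,6): flips 2 -> legal
(5,2): no bracket -> illegal
(5,6): no bracket -> illegal
(6,2): no bracket -> illegal
(6,4): no bracket -> illegal
(6,5): flips 1 -> legal
(7,2): no bracket -> illegal
(7,3): flips 1 -> legal
(7,4): no bracket -> illegal
W mobility = 5

Answer: B=9 W=5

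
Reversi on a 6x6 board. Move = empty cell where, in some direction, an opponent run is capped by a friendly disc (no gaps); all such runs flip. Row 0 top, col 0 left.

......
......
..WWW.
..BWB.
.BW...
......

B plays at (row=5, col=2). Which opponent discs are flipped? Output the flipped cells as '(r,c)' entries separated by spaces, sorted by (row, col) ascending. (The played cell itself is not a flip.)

Answer: (4,2)

Derivation:
Dir NW: first cell 'B' (not opp) -> no flip
Dir N: opp run (4,2) capped by B -> flip
Dir NE: first cell '.' (not opp) -> no flip
Dir W: first cell '.' (not opp) -> no flip
Dir E: first cell '.' (not opp) -> no flip
Dir SW: edge -> no flip
Dir S: edge -> no flip
Dir SE: edge -> no flip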